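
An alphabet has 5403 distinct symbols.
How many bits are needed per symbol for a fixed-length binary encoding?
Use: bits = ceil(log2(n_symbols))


log2(5403) = 12.3995
Bracket: 2^12 = 4096 < 5403 <= 2^13 = 8192
So ceil(log2(5403)) = 13

bits = ceil(log2(5403)) = ceil(12.3995) = 13 bits


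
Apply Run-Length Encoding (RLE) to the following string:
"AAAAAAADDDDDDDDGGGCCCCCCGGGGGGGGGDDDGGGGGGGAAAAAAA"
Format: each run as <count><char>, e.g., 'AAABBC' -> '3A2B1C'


Scanning runs left to right:
  i=0: run of 'A' x 7 -> '7A'
  i=7: run of 'D' x 8 -> '8D'
  i=15: run of 'G' x 3 -> '3G'
  i=18: run of 'C' x 6 -> '6C'
  i=24: run of 'G' x 9 -> '9G'
  i=33: run of 'D' x 3 -> '3D'
  i=36: run of 'G' x 7 -> '7G'
  i=43: run of 'A' x 7 -> '7A'

RLE = 7A8D3G6C9G3D7G7A


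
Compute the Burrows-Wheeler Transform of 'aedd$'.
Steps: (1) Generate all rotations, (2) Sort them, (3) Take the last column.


Rotations (sorted):
  0: $aedd -> last char: d
  1: aedd$ -> last char: $
  2: d$aed -> last char: d
  3: dd$ae -> last char: e
  4: edd$a -> last char: a


BWT = d$dea


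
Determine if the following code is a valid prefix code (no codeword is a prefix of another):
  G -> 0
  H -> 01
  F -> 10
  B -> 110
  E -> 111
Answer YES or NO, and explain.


Checking each pair (does one codeword prefix another?):
  G='0' vs H='01': prefix -- VIOLATION

NO -- this is NOT a valid prefix code. G (0) is a prefix of H (01).


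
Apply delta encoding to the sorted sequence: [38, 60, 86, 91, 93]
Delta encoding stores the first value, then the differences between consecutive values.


First value: 38
Deltas:
  60 - 38 = 22
  86 - 60 = 26
  91 - 86 = 5
  93 - 91 = 2


Delta encoded: [38, 22, 26, 5, 2]


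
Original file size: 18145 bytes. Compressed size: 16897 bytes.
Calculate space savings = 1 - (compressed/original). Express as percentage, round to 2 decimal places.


ratio = compressed/original = 16897/18145 = 0.931221
savings = 1 - ratio = 1 - 0.931221 = 0.068779
as a percentage: 0.068779 * 100 = 6.88%

Space savings = 1 - 16897/18145 = 6.88%


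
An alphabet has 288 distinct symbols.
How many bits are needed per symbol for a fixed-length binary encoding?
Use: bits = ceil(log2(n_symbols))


log2(288) = 8.1699
Bracket: 2^8 = 256 < 288 <= 2^9 = 512
So ceil(log2(288)) = 9

bits = ceil(log2(288)) = ceil(8.1699) = 9 bits


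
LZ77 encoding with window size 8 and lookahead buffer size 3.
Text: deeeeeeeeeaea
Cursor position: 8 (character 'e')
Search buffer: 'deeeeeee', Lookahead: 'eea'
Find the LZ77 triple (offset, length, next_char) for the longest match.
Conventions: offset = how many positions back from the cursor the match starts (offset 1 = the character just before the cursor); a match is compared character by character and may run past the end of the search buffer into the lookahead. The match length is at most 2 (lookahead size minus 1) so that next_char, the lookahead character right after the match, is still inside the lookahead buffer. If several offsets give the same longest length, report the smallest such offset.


Try each offset into the search buffer:
  offset=1 (pos 7, char 'e'): match length 2
  offset=2 (pos 6, char 'e'): match length 2
  offset=3 (pos 5, char 'e'): match length 2
  offset=4 (pos 4, char 'e'): match length 2
  offset=5 (pos 3, char 'e'): match length 2
  offset=6 (pos 2, char 'e'): match length 2
  offset=7 (pos 1, char 'e'): match length 2
  offset=8 (pos 0, char 'd'): match length 0
Longest match has length 2, found at offsets 1, 2, 3, 4, 5, 6, 7; take the smallest, offset 1.
next_char = character at position 8 + 2 = 10 -> 'a'

Best match: offset=1, length=2 (matching 'ee' starting at position 7)
LZ77 triple: (1, 2, 'a')


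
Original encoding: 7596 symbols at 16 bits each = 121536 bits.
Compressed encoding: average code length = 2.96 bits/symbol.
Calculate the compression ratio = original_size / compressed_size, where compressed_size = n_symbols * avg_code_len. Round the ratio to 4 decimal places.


original_size = n_symbols * orig_bits = 7596 * 16 = 121536 bits
compressed_size = n_symbols * avg_code_len = 7596 * 2.96 = 22484.16 bits
ratio = original_size / compressed_size = 121536 / 22484.16 = 5.4054

Compression ratio = 5.4054


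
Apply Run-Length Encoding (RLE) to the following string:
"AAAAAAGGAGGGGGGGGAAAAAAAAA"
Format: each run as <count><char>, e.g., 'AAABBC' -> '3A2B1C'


Scanning runs left to right:
  i=0: run of 'A' x 6 -> '6A'
  i=6: run of 'G' x 2 -> '2G'
  i=8: run of 'A' x 1 -> '1A'
  i=9: run of 'G' x 8 -> '8G'
  i=17: run of 'A' x 9 -> '9A'

RLE = 6A2G1A8G9A


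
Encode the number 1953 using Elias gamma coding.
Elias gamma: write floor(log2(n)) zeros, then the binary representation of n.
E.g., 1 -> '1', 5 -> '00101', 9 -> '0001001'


num_bits = floor(log2(1953)) + 1 = 11
leading_zeros = num_bits - 1 = 10
binary(1953) = 11110100001

Elias gamma(1953) = '0000000000' + '11110100001' = 000000000011110100001 (21 bits)


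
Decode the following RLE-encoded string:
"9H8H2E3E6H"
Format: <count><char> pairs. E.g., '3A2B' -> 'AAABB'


Expanding each <count><char> pair:
  9H -> 'HHHHHHHHH'
  8H -> 'HHHHHHHH'
  2E -> 'EE'
  3E -> 'EEE'
  6H -> 'HHHHHH'

Decoded = HHHHHHHHHHHHHHHHHEEEEEHHHHHH


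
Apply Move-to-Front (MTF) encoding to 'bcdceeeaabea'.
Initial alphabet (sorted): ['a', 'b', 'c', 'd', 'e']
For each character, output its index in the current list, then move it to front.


MTF encoding:
'b': index 1 in ['a', 'b', 'c', 'd', 'e'] -> ['b', 'a', 'c', 'd', 'e']
'c': index 2 in ['b', 'a', 'c', 'd', 'e'] -> ['c', 'b', 'a', 'd', 'e']
'd': index 3 in ['c', 'b', 'a', 'd', 'e'] -> ['d', 'c', 'b', 'a', 'e']
'c': index 1 in ['d', 'c', 'b', 'a', 'e'] -> ['c', 'd', 'b', 'a', 'e']
'e': index 4 in ['c', 'd', 'b', 'a', 'e'] -> ['e', 'c', 'd', 'b', 'a']
'e': index 0 in ['e', 'c', 'd', 'b', 'a'] -> ['e', 'c', 'd', 'b', 'a']
'e': index 0 in ['e', 'c', 'd', 'b', 'a'] -> ['e', 'c', 'd', 'b', 'a']
'a': index 4 in ['e', 'c', 'd', 'b', 'a'] -> ['a', 'e', 'c', 'd', 'b']
'a': index 0 in ['a', 'e', 'c', 'd', 'b'] -> ['a', 'e', 'c', 'd', 'b']
'b': index 4 in ['a', 'e', 'c', 'd', 'b'] -> ['b', 'a', 'e', 'c', 'd']
'e': index 2 in ['b', 'a', 'e', 'c', 'd'] -> ['e', 'b', 'a', 'c', 'd']
'a': index 2 in ['e', 'b', 'a', 'c', 'd'] -> ['a', 'e', 'b', 'c', 'd']


Output: [1, 2, 3, 1, 4, 0, 0, 4, 0, 4, 2, 2]


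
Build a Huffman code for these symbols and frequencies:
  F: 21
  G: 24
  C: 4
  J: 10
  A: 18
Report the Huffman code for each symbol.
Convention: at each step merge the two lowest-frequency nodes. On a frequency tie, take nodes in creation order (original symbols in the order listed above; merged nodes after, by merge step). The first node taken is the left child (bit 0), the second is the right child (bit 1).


Huffman tree construction:
Step 1: Merge C(4) + J(10) = 14
Step 2: Merge (C+J)(14) + A(18) = 32
Step 3: Merge F(21) + G(24) = 45
Step 4: Merge ((C+J)+A)(32) + (F+G)(45) = 77
Read each symbol's code off the tree from the root (left child = 0, right child = 1).

Codes:
  F: 10 (length 2)
  G: 11 (length 2)
  C: 000 (length 3)
  J: 001 (length 3)
  A: 01 (length 2)
Average code length: 168/77 = 2.1818 bits/symbol


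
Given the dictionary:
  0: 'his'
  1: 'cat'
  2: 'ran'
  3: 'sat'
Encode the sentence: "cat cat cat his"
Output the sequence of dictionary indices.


Look up each word in the dictionary:
  'cat' -> 1
  'cat' -> 1
  'cat' -> 1
  'his' -> 0

Encoded: [1, 1, 1, 0]


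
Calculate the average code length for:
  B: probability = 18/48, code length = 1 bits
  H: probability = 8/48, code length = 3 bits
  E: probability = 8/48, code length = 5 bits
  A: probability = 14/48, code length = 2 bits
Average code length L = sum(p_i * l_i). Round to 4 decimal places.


Weighted contributions p_i * l_i:
  B: (18/48) * 1 = 18/48
  H: (8/48) * 3 = 24/48
  E: (8/48) * 5 = 40/48
  A: (14/48) * 2 = 28/48
Sum = (18 + 24 + 40 + 28)/48 = 110/48

L = 110/48 = 2.2917 bits/symbol


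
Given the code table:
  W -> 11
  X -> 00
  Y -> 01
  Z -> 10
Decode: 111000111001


Decoding:
11 -> W
10 -> Z
00 -> X
11 -> W
10 -> Z
01 -> Y


Result: WZXWZY


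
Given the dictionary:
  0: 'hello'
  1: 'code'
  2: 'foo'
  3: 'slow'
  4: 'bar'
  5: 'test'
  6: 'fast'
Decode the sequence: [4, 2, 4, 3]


Look up each index in the dictionary:
  4 -> 'bar'
  2 -> 'foo'
  4 -> 'bar'
  3 -> 'slow'

Decoded: "bar foo bar slow"


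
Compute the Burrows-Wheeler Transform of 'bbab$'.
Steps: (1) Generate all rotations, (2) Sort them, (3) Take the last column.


Rotations (sorted):
  0: $bbab -> last char: b
  1: ab$bb -> last char: b
  2: b$bba -> last char: a
  3: bab$b -> last char: b
  4: bbab$ -> last char: $


BWT = bbab$


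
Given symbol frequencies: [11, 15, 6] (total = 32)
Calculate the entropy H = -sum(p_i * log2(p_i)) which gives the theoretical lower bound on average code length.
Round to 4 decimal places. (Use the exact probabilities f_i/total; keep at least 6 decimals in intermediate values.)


Per-symbol terms -p_i * log2(p_i) with p_i = f_i/32:
  p = 11/32 = 0.343750: log2(p) = -1.540568, -p*log2(p) = 0.529570
  p = 15/32 = 0.468750: log2(p) = -1.093109, -p*log2(p) = 0.512395
  p = 6/32 = 0.187500: log2(p) = -2.415037, -p*log2(p) = 0.452820
H = 0.529570 + 0.512395 + 0.452820 = 1.494785

H = 1.4948 bits/symbol


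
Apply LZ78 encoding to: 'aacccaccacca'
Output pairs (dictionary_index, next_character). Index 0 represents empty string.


LZ78 encoding steps:
Dictionary: {0: ''}
Step 1: w='' (idx 0), next='a' -> output (0, 'a'), add 'a' as idx 1
Step 2: w='a' (idx 1), next='c' -> output (1, 'c'), add 'ac' as idx 2
Step 3: w='' (idx 0), next='c' -> output (0, 'c'), add 'c' as idx 3
Step 4: w='c' (idx 3), next='a' -> output (3, 'a'), add 'ca' as idx 4
Step 5: w='c' (idx 3), next='c' -> output (3, 'c'), add 'cc' as idx 5
Step 6: w='ac' (idx 2), next='c' -> output (2, 'c'), add 'acc' as idx 6
Step 7: w='a' (idx 1), end of input -> output (1, '')


Encoded: [(0, 'a'), (1, 'c'), (0, 'c'), (3, 'a'), (3, 'c'), (2, 'c'), (1, '')]


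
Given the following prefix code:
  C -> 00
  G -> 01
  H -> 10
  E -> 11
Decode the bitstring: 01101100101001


Decoding step by step:
Bits 01 -> G
Bits 10 -> H
Bits 11 -> E
Bits 00 -> C
Bits 10 -> H
Bits 10 -> H
Bits 01 -> G


Decoded message: GHECHHG


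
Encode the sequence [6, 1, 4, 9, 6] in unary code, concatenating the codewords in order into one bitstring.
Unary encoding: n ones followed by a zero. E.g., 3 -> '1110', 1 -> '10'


Encode each number as n ones followed by a terminating 0:
  6 -> 1111110 (7 bits)
  1 -> 10 (2 bits)
  4 -> 11110 (5 bits)
  9 -> 1111111110 (10 bits)
  6 -> 1111110 (7 bits)
Total length = 7 + 2 + 5 + 10 + 7 = 31 bits.

Unary([6, 1, 4, 9, 6]) = 1111110101111011111111101111110 (31 bits)


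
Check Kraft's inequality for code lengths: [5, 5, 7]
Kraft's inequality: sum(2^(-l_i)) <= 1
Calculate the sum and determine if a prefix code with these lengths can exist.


Sum = 2^(-5) + 2^(-5) + 2^(-7)
    = 0.03125 + 0.03125 + 0.0078125
    = 9/128 = 0.0703125
Since 0.0703125 <= 1, Kraft's inequality IS satisfied.
A prefix code with these lengths CAN exist.

Kraft sum = 0.0703125. Satisfied.


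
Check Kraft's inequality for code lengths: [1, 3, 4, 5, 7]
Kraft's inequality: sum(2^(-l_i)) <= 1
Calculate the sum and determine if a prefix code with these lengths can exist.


Sum = 2^(-1) + 2^(-3) + 2^(-4) + 2^(-5) + 2^(-7)
    = 0.5 + 0.125 + 0.0625 + 0.03125 + 0.0078125
    = 93/128 = 0.7265625
Since 0.7265625 <= 1, Kraft's inequality IS satisfied.
A prefix code with these lengths CAN exist.

Kraft sum = 0.7265625. Satisfied.


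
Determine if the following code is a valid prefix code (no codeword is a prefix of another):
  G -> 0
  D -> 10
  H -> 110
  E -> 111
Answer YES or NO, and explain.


Checking each pair (does one codeword prefix another?):
  G='0' vs D='10': no prefix
  G='0' vs H='110': no prefix
  G='0' vs E='111': no prefix
  D='10' vs G='0': no prefix
  D='10' vs H='110': no prefix
  D='10' vs E='111': no prefix
  H='110' vs G='0': no prefix
  H='110' vs D='10': no prefix
  H='110' vs E='111': no prefix
  E='111' vs G='0': no prefix
  E='111' vs D='10': no prefix
  E='111' vs H='110': no prefix
No violation found over all pairs.

YES -- this is a valid prefix code. No codeword is a prefix of any other codeword.


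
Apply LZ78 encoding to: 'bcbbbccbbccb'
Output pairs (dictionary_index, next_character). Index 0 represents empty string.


LZ78 encoding steps:
Dictionary: {0: ''}
Step 1: w='' (idx 0), next='b' -> output (0, 'b'), add 'b' as idx 1
Step 2: w='' (idx 0), next='c' -> output (0, 'c'), add 'c' as idx 2
Step 3: w='b' (idx 1), next='b' -> output (1, 'b'), add 'bb' as idx 3
Step 4: w='b' (idx 1), next='c' -> output (1, 'c'), add 'bc' as idx 4
Step 5: w='c' (idx 2), next='b' -> output (2, 'b'), add 'cb' as idx 5
Step 6: w='bc' (idx 4), next='c' -> output (4, 'c'), add 'bcc' as idx 6
Step 7: w='b' (idx 1), end of input -> output (1, '')


Encoded: [(0, 'b'), (0, 'c'), (1, 'b'), (1, 'c'), (2, 'b'), (4, 'c'), (1, '')]


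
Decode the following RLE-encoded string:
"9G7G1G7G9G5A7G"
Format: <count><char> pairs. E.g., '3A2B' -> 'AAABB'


Expanding each <count><char> pair:
  9G -> 'GGGGGGGGG'
  7G -> 'GGGGGGG'
  1G -> 'G'
  7G -> 'GGGGGGG'
  9G -> 'GGGGGGGGG'
  5A -> 'AAAAA'
  7G -> 'GGGGGGG'

Decoded = GGGGGGGGGGGGGGGGGGGGGGGGGGGGGGGGGAAAAAGGGGGGG


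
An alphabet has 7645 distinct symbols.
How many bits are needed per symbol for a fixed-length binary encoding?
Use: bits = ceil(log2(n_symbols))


log2(7645) = 12.9003
Bracket: 2^12 = 4096 < 7645 <= 2^13 = 8192
So ceil(log2(7645)) = 13

bits = ceil(log2(7645)) = ceil(12.9003) = 13 bits


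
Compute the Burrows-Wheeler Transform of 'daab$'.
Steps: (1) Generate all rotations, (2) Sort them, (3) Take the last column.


Rotations (sorted):
  0: $daab -> last char: b
  1: aab$d -> last char: d
  2: ab$da -> last char: a
  3: b$daa -> last char: a
  4: daab$ -> last char: $


BWT = bdaa$


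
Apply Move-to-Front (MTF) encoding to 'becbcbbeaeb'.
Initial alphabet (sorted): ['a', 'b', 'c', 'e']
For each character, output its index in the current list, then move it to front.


MTF encoding:
'b': index 1 in ['a', 'b', 'c', 'e'] -> ['b', 'a', 'c', 'e']
'e': index 3 in ['b', 'a', 'c', 'e'] -> ['e', 'b', 'a', 'c']
'c': index 3 in ['e', 'b', 'a', 'c'] -> ['c', 'e', 'b', 'a']
'b': index 2 in ['c', 'e', 'b', 'a'] -> ['b', 'c', 'e', 'a']
'c': index 1 in ['b', 'c', 'e', 'a'] -> ['c', 'b', 'e', 'a']
'b': index 1 in ['c', 'b', 'e', 'a'] -> ['b', 'c', 'e', 'a']
'b': index 0 in ['b', 'c', 'e', 'a'] -> ['b', 'c', 'e', 'a']
'e': index 2 in ['b', 'c', 'e', 'a'] -> ['e', 'b', 'c', 'a']
'a': index 3 in ['e', 'b', 'c', 'a'] -> ['a', 'e', 'b', 'c']
'e': index 1 in ['a', 'e', 'b', 'c'] -> ['e', 'a', 'b', 'c']
'b': index 2 in ['e', 'a', 'b', 'c'] -> ['b', 'e', 'a', 'c']


Output: [1, 3, 3, 2, 1, 1, 0, 2, 3, 1, 2]


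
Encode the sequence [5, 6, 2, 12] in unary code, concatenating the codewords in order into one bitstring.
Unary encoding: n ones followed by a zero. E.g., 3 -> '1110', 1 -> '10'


Encode each number as n ones followed by a terminating 0:
  5 -> 111110 (6 bits)
  6 -> 1111110 (7 bits)
  2 -> 110 (3 bits)
  12 -> 1111111111110 (13 bits)
Total length = 6 + 7 + 3 + 13 = 29 bits.

Unary([5, 6, 2, 12]) = 11111011111101101111111111110 (29 bits)


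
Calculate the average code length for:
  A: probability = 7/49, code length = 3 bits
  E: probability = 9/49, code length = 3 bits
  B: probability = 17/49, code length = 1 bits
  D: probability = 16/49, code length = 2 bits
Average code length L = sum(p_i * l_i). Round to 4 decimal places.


Weighted contributions p_i * l_i:
  A: (7/49) * 3 = 21/49
  E: (9/49) * 3 = 27/49
  B: (17/49) * 1 = 17/49
  D: (16/49) * 2 = 32/49
Sum = (21 + 27 + 17 + 32)/49 = 97/49

L = 97/49 = 1.9796 bits/symbol


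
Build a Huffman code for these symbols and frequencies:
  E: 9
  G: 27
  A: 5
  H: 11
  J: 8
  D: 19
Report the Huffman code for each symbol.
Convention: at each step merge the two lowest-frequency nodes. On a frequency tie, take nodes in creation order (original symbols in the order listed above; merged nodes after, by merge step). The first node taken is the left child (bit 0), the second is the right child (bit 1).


Huffman tree construction:
Step 1: Merge A(5) + J(8) = 13
Step 2: Merge E(9) + H(11) = 20
Step 3: Merge (A+J)(13) + D(19) = 32
Step 4: Merge (E+H)(20) + G(27) = 47
Step 5: Merge ((A+J)+D)(32) + ((E+H)+G)(47) = 79
Read each symbol's code off the tree from the root (left child = 0, right child = 1).

Codes:
  E: 100 (length 3)
  G: 11 (length 2)
  A: 000 (length 3)
  H: 101 (length 3)
  J: 001 (length 3)
  D: 01 (length 2)
Average code length: 191/79 = 2.4177 bits/symbol


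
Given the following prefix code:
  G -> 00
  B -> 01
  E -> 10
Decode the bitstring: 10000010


Decoding step by step:
Bits 10 -> E
Bits 00 -> G
Bits 00 -> G
Bits 10 -> E


Decoded message: EGGE


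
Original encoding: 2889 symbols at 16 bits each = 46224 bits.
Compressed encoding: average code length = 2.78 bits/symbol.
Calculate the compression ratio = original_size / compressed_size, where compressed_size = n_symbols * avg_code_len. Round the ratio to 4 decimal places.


original_size = n_symbols * orig_bits = 2889 * 16 = 46224 bits
compressed_size = n_symbols * avg_code_len = 2889 * 2.78 = 8031.42 bits
ratio = original_size / compressed_size = 46224 / 8031.42 = 5.7554

Compression ratio = 5.7554


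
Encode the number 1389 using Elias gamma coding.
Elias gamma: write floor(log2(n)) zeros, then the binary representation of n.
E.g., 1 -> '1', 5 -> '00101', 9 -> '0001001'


num_bits = floor(log2(1389)) + 1 = 11
leading_zeros = num_bits - 1 = 10
binary(1389) = 10101101101

Elias gamma(1389) = '0000000000' + '10101101101' = 000000000010101101101 (21 bits)


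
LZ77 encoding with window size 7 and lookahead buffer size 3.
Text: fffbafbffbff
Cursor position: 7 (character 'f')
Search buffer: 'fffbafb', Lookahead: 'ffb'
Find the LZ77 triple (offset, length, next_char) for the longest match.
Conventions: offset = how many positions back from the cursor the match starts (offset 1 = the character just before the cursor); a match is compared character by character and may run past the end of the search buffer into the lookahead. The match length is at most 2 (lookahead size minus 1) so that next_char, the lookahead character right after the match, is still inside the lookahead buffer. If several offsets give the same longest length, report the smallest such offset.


Try each offset into the search buffer:
  offset=1 (pos 6, char 'b'): match length 0
  offset=2 (pos 5, char 'f'): match length 1
  offset=3 (pos 4, char 'a'): match length 0
  offset=4 (pos 3, char 'b'): match length 0
  offset=5 (pos 2, char 'f'): match length 1
  offset=6 (pos 1, char 'f'): match length 2
  offset=7 (pos 0, char 'f'): match length 2
Longest match has length 2, found at offsets 6, 7; take the smallest, offset 6.
next_char = character at position 7 + 2 = 9 -> 'b'

Best match: offset=6, length=2 (matching 'ff' starting at position 1)
LZ77 triple: (6, 2, 'b')


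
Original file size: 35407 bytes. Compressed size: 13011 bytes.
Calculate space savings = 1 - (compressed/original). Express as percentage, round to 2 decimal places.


ratio = compressed/original = 13011/35407 = 0.36747
savings = 1 - ratio = 1 - 0.36747 = 0.63253
as a percentage: 0.63253 * 100 = 63.25%

Space savings = 1 - 13011/35407 = 63.25%


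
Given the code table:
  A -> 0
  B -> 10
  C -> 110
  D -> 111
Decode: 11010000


Decoding:
110 -> C
10 -> B
0 -> A
0 -> A
0 -> A


Result: CBAAA


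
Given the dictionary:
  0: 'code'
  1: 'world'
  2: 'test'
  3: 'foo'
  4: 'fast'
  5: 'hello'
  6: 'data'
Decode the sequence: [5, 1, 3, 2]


Look up each index in the dictionary:
  5 -> 'hello'
  1 -> 'world'
  3 -> 'foo'
  2 -> 'test'

Decoded: "hello world foo test"


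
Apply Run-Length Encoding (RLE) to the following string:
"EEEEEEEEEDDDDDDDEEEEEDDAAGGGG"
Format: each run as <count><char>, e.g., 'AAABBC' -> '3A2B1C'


Scanning runs left to right:
  i=0: run of 'E' x 9 -> '9E'
  i=9: run of 'D' x 7 -> '7D'
  i=16: run of 'E' x 5 -> '5E'
  i=21: run of 'D' x 2 -> '2D'
  i=23: run of 'A' x 2 -> '2A'
  i=25: run of 'G' x 4 -> '4G'

RLE = 9E7D5E2D2A4G


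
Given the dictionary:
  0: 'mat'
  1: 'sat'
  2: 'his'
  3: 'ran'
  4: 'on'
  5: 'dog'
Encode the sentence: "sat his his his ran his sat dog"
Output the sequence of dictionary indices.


Look up each word in the dictionary:
  'sat' -> 1
  'his' -> 2
  'his' -> 2
  'his' -> 2
  'ran' -> 3
  'his' -> 2
  'sat' -> 1
  'dog' -> 5

Encoded: [1, 2, 2, 2, 3, 2, 1, 5]


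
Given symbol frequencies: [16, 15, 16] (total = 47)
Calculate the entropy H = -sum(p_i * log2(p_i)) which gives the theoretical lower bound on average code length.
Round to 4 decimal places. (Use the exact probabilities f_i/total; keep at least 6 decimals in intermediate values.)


Per-symbol terms -p_i * log2(p_i) with p_i = f_i/47:
  p = 16/47 = 0.340426: log2(p) = -1.554589, -p*log2(p) = 0.529222
  p = 15/47 = 0.319149: log2(p) = -1.647698, -p*log2(p) = 0.525861
  p = 16/47 = 0.340426: log2(p) = -1.554589, -p*log2(p) = 0.529222
H = 0.529222 + 0.525861 + 0.529222 = 1.584305

H = 1.5843 bits/symbol


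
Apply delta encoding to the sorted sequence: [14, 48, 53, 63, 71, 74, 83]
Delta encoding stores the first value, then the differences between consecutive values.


First value: 14
Deltas:
  48 - 14 = 34
  53 - 48 = 5
  63 - 53 = 10
  71 - 63 = 8
  74 - 71 = 3
  83 - 74 = 9


Delta encoded: [14, 34, 5, 10, 8, 3, 9]


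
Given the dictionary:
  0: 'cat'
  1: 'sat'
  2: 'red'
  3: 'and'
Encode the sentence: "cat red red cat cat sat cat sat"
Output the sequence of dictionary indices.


Look up each word in the dictionary:
  'cat' -> 0
  'red' -> 2
  'red' -> 2
  'cat' -> 0
  'cat' -> 0
  'sat' -> 1
  'cat' -> 0
  'sat' -> 1

Encoded: [0, 2, 2, 0, 0, 1, 0, 1]


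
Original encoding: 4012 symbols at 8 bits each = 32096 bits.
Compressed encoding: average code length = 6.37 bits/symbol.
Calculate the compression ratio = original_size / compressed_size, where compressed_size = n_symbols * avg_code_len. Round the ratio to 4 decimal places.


original_size = n_symbols * orig_bits = 4012 * 8 = 32096 bits
compressed_size = n_symbols * avg_code_len = 4012 * 6.37 = 25556.44 bits
ratio = original_size / compressed_size = 32096 / 25556.44 = 1.2559

Compression ratio = 1.2559


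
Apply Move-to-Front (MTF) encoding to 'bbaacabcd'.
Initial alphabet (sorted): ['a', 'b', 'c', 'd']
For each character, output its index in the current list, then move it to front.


MTF encoding:
'b': index 1 in ['a', 'b', 'c', 'd'] -> ['b', 'a', 'c', 'd']
'b': index 0 in ['b', 'a', 'c', 'd'] -> ['b', 'a', 'c', 'd']
'a': index 1 in ['b', 'a', 'c', 'd'] -> ['a', 'b', 'c', 'd']
'a': index 0 in ['a', 'b', 'c', 'd'] -> ['a', 'b', 'c', 'd']
'c': index 2 in ['a', 'b', 'c', 'd'] -> ['c', 'a', 'b', 'd']
'a': index 1 in ['c', 'a', 'b', 'd'] -> ['a', 'c', 'b', 'd']
'b': index 2 in ['a', 'c', 'b', 'd'] -> ['b', 'a', 'c', 'd']
'c': index 2 in ['b', 'a', 'c', 'd'] -> ['c', 'b', 'a', 'd']
'd': index 3 in ['c', 'b', 'a', 'd'] -> ['d', 'c', 'b', 'a']


Output: [1, 0, 1, 0, 2, 1, 2, 2, 3]


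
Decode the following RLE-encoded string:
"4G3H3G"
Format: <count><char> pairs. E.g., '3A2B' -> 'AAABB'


Expanding each <count><char> pair:
  4G -> 'GGGG'
  3H -> 'HHH'
  3G -> 'GGG'

Decoded = GGGGHHHGGG


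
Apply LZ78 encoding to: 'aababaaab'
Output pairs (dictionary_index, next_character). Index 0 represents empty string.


LZ78 encoding steps:
Dictionary: {0: ''}
Step 1: w='' (idx 0), next='a' -> output (0, 'a'), add 'a' as idx 1
Step 2: w='a' (idx 1), next='b' -> output (1, 'b'), add 'ab' as idx 2
Step 3: w='ab' (idx 2), next='a' -> output (2, 'a'), add 'aba' as idx 3
Step 4: w='a' (idx 1), next='a' -> output (1, 'a'), add 'aa' as idx 4
Step 5: w='' (idx 0), next='b' -> output (0, 'b'), add 'b' as idx 5


Encoded: [(0, 'a'), (1, 'b'), (2, 'a'), (1, 'a'), (0, 'b')]


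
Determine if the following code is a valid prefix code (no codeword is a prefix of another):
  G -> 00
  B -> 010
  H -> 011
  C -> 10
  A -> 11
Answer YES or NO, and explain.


Checking each pair (does one codeword prefix another?):
  G='00' vs B='010': no prefix
  G='00' vs H='011': no prefix
  G='00' vs C='10': no prefix
  G='00' vs A='11': no prefix
  B='010' vs G='00': no prefix
  B='010' vs H='011': no prefix
  B='010' vs C='10': no prefix
  B='010' vs A='11': no prefix
  H='011' vs G='00': no prefix
  H='011' vs B='010': no prefix
  H='011' vs C='10': no prefix
  H='011' vs A='11': no prefix
  C='10' vs G='00': no prefix
  C='10' vs B='010': no prefix
  C='10' vs H='011': no prefix
  C='10' vs A='11': no prefix
  A='11' vs G='00': no prefix
  A='11' vs B='010': no prefix
  A='11' vs H='011': no prefix
  A='11' vs C='10': no prefix
No violation found over all pairs.

YES -- this is a valid prefix code. No codeword is a prefix of any other codeword.


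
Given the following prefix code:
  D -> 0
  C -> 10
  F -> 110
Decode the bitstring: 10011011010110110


Decoding step by step:
Bits 10 -> C
Bits 0 -> D
Bits 110 -> F
Bits 110 -> F
Bits 10 -> C
Bits 110 -> F
Bits 110 -> F


Decoded message: CDFFCFF


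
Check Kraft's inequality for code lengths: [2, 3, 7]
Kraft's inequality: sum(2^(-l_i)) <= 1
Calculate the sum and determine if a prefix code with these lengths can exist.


Sum = 2^(-2) + 2^(-3) + 2^(-7)
    = 0.25 + 0.125 + 0.0078125
    = 49/128 = 0.3828125
Since 0.3828125 <= 1, Kraft's inequality IS satisfied.
A prefix code with these lengths CAN exist.

Kraft sum = 0.3828125. Satisfied.


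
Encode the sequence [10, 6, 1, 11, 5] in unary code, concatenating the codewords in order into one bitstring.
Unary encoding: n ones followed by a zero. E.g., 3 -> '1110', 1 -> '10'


Encode each number as n ones followed by a terminating 0:
  10 -> 11111111110 (11 bits)
  6 -> 1111110 (7 bits)
  1 -> 10 (2 bits)
  11 -> 111111111110 (12 bits)
  5 -> 111110 (6 bits)
Total length = 11 + 7 + 2 + 12 + 6 = 38 bits.

Unary([10, 6, 1, 11, 5]) = 11111111110111111010111111111110111110 (38 bits)


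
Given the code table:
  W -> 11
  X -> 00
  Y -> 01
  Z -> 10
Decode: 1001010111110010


Decoding:
10 -> Z
01 -> Y
01 -> Y
01 -> Y
11 -> W
11 -> W
00 -> X
10 -> Z


Result: ZYYYWWXZ


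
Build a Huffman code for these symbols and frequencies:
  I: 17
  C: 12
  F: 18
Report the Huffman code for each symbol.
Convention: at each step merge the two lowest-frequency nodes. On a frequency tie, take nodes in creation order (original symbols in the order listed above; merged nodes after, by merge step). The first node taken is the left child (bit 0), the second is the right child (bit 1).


Huffman tree construction:
Step 1: Merge C(12) + I(17) = 29
Step 2: Merge F(18) + (C+I)(29) = 47
Read each symbol's code off the tree from the root (left child = 0, right child = 1).

Codes:
  I: 11 (length 2)
  C: 10 (length 2)
  F: 0 (length 1)
Average code length: 76/47 = 1.6170 bits/symbol


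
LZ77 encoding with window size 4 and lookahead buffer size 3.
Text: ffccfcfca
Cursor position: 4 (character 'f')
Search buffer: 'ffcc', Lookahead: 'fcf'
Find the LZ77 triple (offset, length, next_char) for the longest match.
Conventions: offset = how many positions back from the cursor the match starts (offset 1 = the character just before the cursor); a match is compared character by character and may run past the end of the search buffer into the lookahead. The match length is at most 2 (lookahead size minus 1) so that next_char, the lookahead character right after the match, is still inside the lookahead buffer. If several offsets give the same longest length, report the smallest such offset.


Try each offset into the search buffer:
  offset=1 (pos 3, char 'c'): match length 0
  offset=2 (pos 2, char 'c'): match length 0
  offset=3 (pos 1, char 'f'): match length 2
  offset=4 (pos 0, char 'f'): match length 1
Longest match has length 2 at offset 3.
next_char = character at position 4 + 2 = 6 -> 'f'

Best match: offset=3, length=2 (matching 'fc' starting at position 1)
LZ77 triple: (3, 2, 'f')


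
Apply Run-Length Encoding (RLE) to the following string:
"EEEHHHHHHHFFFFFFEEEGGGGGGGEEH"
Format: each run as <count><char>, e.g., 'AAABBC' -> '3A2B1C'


Scanning runs left to right:
  i=0: run of 'E' x 3 -> '3E'
  i=3: run of 'H' x 7 -> '7H'
  i=10: run of 'F' x 6 -> '6F'
  i=16: run of 'E' x 3 -> '3E'
  i=19: run of 'G' x 7 -> '7G'
  i=26: run of 'E' x 2 -> '2E'
  i=28: run of 'H' x 1 -> '1H'

RLE = 3E7H6F3E7G2E1H


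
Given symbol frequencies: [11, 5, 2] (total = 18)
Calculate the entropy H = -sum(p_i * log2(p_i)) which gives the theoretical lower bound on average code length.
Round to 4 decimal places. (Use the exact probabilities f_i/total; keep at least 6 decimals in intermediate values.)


Per-symbol terms -p_i * log2(p_i) with p_i = f_i/18:
  p = 11/18 = 0.611111: log2(p) = -0.710493, -p*log2(p) = 0.434190
  p = 5/18 = 0.277778: log2(p) = -1.847997, -p*log2(p) = 0.513332
  p = 2/18 = 0.111111: log2(p) = -3.169925, -p*log2(p) = 0.352214
H = 0.434190 + 0.513332 + 0.352214 = 1.299736

H = 1.2997 bits/symbol


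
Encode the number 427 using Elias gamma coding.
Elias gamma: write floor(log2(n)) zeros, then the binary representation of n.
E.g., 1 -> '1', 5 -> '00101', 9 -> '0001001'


num_bits = floor(log2(427)) + 1 = 9
leading_zeros = num_bits - 1 = 8
binary(427) = 110101011

Elias gamma(427) = '00000000' + '110101011' = 00000000110101011 (17 bits)


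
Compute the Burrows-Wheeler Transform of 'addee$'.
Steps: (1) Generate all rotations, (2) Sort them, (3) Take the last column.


Rotations (sorted):
  0: $addee -> last char: e
  1: addee$ -> last char: $
  2: ddee$a -> last char: a
  3: dee$ad -> last char: d
  4: e$adde -> last char: e
  5: ee$add -> last char: d


BWT = e$aded


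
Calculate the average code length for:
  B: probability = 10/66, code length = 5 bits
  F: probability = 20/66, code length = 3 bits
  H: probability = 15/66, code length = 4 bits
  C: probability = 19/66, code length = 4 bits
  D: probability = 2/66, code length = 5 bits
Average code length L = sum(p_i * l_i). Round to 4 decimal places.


Weighted contributions p_i * l_i:
  B: (10/66) * 5 = 50/66
  F: (20/66) * 3 = 60/66
  H: (15/66) * 4 = 60/66
  C: (19/66) * 4 = 76/66
  D: (2/66) * 5 = 10/66
Sum = (50 + 60 + 60 + 76 + 10)/66 = 256/66

L = 256/66 = 3.8788 bits/symbol


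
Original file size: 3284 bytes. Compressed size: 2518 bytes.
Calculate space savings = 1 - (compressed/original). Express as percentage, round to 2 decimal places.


ratio = compressed/original = 2518/3284 = 0.766748
savings = 1 - ratio = 1 - 0.766748 = 0.233252
as a percentage: 0.233252 * 100 = 23.33%

Space savings = 1 - 2518/3284 = 23.33%


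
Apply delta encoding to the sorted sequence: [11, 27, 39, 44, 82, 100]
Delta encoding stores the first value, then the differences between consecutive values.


First value: 11
Deltas:
  27 - 11 = 16
  39 - 27 = 12
  44 - 39 = 5
  82 - 44 = 38
  100 - 82 = 18


Delta encoded: [11, 16, 12, 5, 38, 18]


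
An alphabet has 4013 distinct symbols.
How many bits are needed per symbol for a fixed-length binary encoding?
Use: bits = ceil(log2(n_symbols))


log2(4013) = 11.9705
Bracket: 2^11 = 2048 < 4013 <= 2^12 = 4096
So ceil(log2(4013)) = 12

bits = ceil(log2(4013)) = ceil(11.9705) = 12 bits


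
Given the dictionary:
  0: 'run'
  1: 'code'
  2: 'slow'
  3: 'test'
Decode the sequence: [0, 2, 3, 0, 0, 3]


Look up each index in the dictionary:
  0 -> 'run'
  2 -> 'slow'
  3 -> 'test'
  0 -> 'run'
  0 -> 'run'
  3 -> 'test'

Decoded: "run slow test run run test"


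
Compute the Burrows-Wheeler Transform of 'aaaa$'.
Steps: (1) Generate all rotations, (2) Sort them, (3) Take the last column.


Rotations (sorted):
  0: $aaaa -> last char: a
  1: a$aaa -> last char: a
  2: aa$aa -> last char: a
  3: aaa$a -> last char: a
  4: aaaa$ -> last char: $


BWT = aaaa$


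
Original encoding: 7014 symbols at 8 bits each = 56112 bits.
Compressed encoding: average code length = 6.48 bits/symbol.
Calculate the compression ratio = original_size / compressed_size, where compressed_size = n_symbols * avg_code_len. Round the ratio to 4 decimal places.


original_size = n_symbols * orig_bits = 7014 * 8 = 56112 bits
compressed_size = n_symbols * avg_code_len = 7014 * 6.48 = 45450.72 bits
ratio = original_size / compressed_size = 56112 / 45450.72 = 1.2346

Compression ratio = 1.2346


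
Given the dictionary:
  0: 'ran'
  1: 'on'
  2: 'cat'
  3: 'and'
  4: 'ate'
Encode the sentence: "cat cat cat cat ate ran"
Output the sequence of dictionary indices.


Look up each word in the dictionary:
  'cat' -> 2
  'cat' -> 2
  'cat' -> 2
  'cat' -> 2
  'ate' -> 4
  'ran' -> 0

Encoded: [2, 2, 2, 2, 4, 0]


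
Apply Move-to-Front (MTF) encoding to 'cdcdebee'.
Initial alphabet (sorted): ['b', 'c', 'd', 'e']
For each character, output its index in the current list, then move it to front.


MTF encoding:
'c': index 1 in ['b', 'c', 'd', 'e'] -> ['c', 'b', 'd', 'e']
'd': index 2 in ['c', 'b', 'd', 'e'] -> ['d', 'c', 'b', 'e']
'c': index 1 in ['d', 'c', 'b', 'e'] -> ['c', 'd', 'b', 'e']
'd': index 1 in ['c', 'd', 'b', 'e'] -> ['d', 'c', 'b', 'e']
'e': index 3 in ['d', 'c', 'b', 'e'] -> ['e', 'd', 'c', 'b']
'b': index 3 in ['e', 'd', 'c', 'b'] -> ['b', 'e', 'd', 'c']
'e': index 1 in ['b', 'e', 'd', 'c'] -> ['e', 'b', 'd', 'c']
'e': index 0 in ['e', 'b', 'd', 'c'] -> ['e', 'b', 'd', 'c']


Output: [1, 2, 1, 1, 3, 3, 1, 0]


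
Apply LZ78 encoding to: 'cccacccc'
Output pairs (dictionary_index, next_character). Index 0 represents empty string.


LZ78 encoding steps:
Dictionary: {0: ''}
Step 1: w='' (idx 0), next='c' -> output (0, 'c'), add 'c' as idx 1
Step 2: w='c' (idx 1), next='c' -> output (1, 'c'), add 'cc' as idx 2
Step 3: w='' (idx 0), next='a' -> output (0, 'a'), add 'a' as idx 3
Step 4: w='cc' (idx 2), next='c' -> output (2, 'c'), add 'ccc' as idx 4
Step 5: w='c' (idx 1), end of input -> output (1, '')


Encoded: [(0, 'c'), (1, 'c'), (0, 'a'), (2, 'c'), (1, '')]


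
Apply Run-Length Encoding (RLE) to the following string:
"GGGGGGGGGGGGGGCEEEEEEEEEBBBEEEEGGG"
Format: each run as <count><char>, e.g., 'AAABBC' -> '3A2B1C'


Scanning runs left to right:
  i=0: run of 'G' x 14 -> '14G'
  i=14: run of 'C' x 1 -> '1C'
  i=15: run of 'E' x 9 -> '9E'
  i=24: run of 'B' x 3 -> '3B'
  i=27: run of 'E' x 4 -> '4E'
  i=31: run of 'G' x 3 -> '3G'

RLE = 14G1C9E3B4E3G


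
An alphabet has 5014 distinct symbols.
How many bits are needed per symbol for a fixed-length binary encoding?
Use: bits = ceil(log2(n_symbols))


log2(5014) = 12.2917
Bracket: 2^12 = 4096 < 5014 <= 2^13 = 8192
So ceil(log2(5014)) = 13

bits = ceil(log2(5014)) = ceil(12.2917) = 13 bits


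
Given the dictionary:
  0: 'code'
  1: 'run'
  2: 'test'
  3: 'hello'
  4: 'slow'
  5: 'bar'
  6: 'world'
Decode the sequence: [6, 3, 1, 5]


Look up each index in the dictionary:
  6 -> 'world'
  3 -> 'hello'
  1 -> 'run'
  5 -> 'bar'

Decoded: "world hello run bar"


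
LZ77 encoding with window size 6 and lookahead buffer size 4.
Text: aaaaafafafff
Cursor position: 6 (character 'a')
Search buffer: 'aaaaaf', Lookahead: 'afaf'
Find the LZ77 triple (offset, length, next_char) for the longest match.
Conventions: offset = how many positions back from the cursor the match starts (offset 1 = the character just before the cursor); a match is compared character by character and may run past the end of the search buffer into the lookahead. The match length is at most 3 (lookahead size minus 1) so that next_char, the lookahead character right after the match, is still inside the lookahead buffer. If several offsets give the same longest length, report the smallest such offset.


Try each offset into the search buffer:
  offset=1 (pos 5, char 'f'): match length 0
  offset=2 (pos 4, char 'a'): match length 3
  offset=3 (pos 3, char 'a'): match length 1
  offset=4 (pos 2, char 'a'): match length 1
  offset=5 (pos 1, char 'a'): match length 1
  offset=6 (pos 0, char 'a'): match length 1
Longest match has length 3 at offset 2.
next_char = character at position 6 + 3 = 9 -> 'f'

Best match: offset=2, length=3 (matching 'afa' starting at position 4)
LZ77 triple: (2, 3, 'f')


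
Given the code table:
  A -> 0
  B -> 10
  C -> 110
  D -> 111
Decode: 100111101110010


Decoding:
10 -> B
0 -> A
111 -> D
10 -> B
111 -> D
0 -> A
0 -> A
10 -> B


Result: BADBDAAB


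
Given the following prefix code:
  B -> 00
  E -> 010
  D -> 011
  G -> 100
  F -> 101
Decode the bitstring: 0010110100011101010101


Decoding step by step:
Bits 00 -> B
Bits 101 -> F
Bits 101 -> F
Bits 00 -> B
Bits 011 -> D
Bits 101 -> F
Bits 010 -> E
Bits 101 -> F


Decoded message: BFFBDFEF


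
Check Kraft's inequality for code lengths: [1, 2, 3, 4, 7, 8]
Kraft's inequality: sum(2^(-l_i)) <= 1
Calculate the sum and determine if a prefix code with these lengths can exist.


Sum = 2^(-1) + 2^(-2) + 2^(-3) + 2^(-4) + 2^(-7) + 2^(-8)
    = 0.5 + 0.25 + 0.125 + 0.0625 + 0.0078125 + 0.00390625
    = 243/256 = 0.94921875
Since 0.94921875 <= 1, Kraft's inequality IS satisfied.
A prefix code with these lengths CAN exist.

Kraft sum = 0.94921875. Satisfied.


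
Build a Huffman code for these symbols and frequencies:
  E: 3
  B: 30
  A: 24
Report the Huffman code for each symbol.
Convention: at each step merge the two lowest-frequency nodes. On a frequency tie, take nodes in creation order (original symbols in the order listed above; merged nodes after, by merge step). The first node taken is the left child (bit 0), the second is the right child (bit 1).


Huffman tree construction:
Step 1: Merge E(3) + A(24) = 27
Step 2: Merge (E+A)(27) + B(30) = 57
Read each symbol's code off the tree from the root (left child = 0, right child = 1).

Codes:
  E: 00 (length 2)
  B: 1 (length 1)
  A: 01 (length 2)
Average code length: 84/57 = 1.4737 bits/symbol


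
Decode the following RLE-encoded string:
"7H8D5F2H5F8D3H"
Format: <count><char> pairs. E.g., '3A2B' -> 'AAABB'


Expanding each <count><char> pair:
  7H -> 'HHHHHHH'
  8D -> 'DDDDDDDD'
  5F -> 'FFFFF'
  2H -> 'HH'
  5F -> 'FFFFF'
  8D -> 'DDDDDDDD'
  3H -> 'HHH'

Decoded = HHHHHHHDDDDDDDDFFFFFHHFFFFFDDDDDDDDHHH


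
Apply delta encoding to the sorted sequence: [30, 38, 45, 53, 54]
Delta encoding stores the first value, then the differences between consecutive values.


First value: 30
Deltas:
  38 - 30 = 8
  45 - 38 = 7
  53 - 45 = 8
  54 - 53 = 1


Delta encoded: [30, 8, 7, 8, 1]


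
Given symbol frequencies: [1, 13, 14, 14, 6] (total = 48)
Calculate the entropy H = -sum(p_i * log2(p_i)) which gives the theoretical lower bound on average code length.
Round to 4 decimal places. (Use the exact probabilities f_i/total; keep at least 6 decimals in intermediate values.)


Per-symbol terms -p_i * log2(p_i) with p_i = f_i/48:
  p = 1/48 = 0.020833: log2(p) = -5.584963, -p*log2(p) = 0.116353
  p = 13/48 = 0.270833: log2(p) = -1.884523, -p*log2(p) = 0.510392
  p = 14/48 = 0.291667: log2(p) = -1.777608, -p*log2(p) = 0.518469
  p = 14/48 = 0.291667: log2(p) = -1.777608, -p*log2(p) = 0.518469
  p = 6/48 = 0.125000: log2(p) = -3.000000, -p*log2(p) = 0.375000
H = 0.116353 + 0.510392 + 0.518469 + 0.518469 + 0.375000 = 2.038683

H = 2.0387 bits/symbol


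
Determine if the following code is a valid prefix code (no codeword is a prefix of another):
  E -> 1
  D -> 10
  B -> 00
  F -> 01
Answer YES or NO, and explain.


Checking each pair (does one codeword prefix another?):
  E='1' vs D='10': prefix -- VIOLATION

NO -- this is NOT a valid prefix code. E (1) is a prefix of D (10).


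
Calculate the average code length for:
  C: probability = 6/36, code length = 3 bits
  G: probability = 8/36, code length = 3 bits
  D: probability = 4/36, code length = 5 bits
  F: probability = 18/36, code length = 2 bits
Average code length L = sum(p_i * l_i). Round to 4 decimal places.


Weighted contributions p_i * l_i:
  C: (6/36) * 3 = 18/36
  G: (8/36) * 3 = 24/36
  D: (4/36) * 5 = 20/36
  F: (18/36) * 2 = 36/36
Sum = (18 + 24 + 20 + 36)/36 = 98/36

L = 98/36 = 2.7222 bits/symbol
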